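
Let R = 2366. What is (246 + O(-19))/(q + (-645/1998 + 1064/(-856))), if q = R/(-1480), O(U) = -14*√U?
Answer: -175304520/2255059 + 9976680*I*√19/2255059 ≈ -77.738 + 19.284*I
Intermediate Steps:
q = -1183/740 (q = 2366/(-1480) = 2366*(-1/1480) = -1183/740 ≈ -1.5986)
(246 + O(-19))/(q + (-645/1998 + 1064/(-856))) = (246 - 14*I*√19)/(-1183/740 + (-645/1998 + 1064/(-856))) = (246 - 14*I*√19)/(-1183/740 + (-645*1/1998 + 1064*(-1/856))) = (246 - 14*I*√19)/(-1183/740 + (-215/666 - 133/107)) = (246 - 14*I*√19)/(-1183/740 - 111583/71262) = (246 - 14*I*√19)/(-2255059/712620) = (246 - 14*I*√19)*(-712620/2255059) = -175304520/2255059 + 9976680*I*√19/2255059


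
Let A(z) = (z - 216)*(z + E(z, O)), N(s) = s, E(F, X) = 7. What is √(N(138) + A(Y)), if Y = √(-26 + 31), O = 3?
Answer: √(-1369 - 209*√5) ≈ 42.853*I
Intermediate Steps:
Y = √5 ≈ 2.2361
A(z) = (-216 + z)*(7 + z) (A(z) = (z - 216)*(z + 7) = (-216 + z)*(7 + z))
√(N(138) + A(Y)) = √(138 + (-1512 + (√5)² - 209*√5)) = √(138 + (-1512 + 5 - 209*√5)) = √(138 + (-1507 - 209*√5)) = √(-1369 - 209*√5)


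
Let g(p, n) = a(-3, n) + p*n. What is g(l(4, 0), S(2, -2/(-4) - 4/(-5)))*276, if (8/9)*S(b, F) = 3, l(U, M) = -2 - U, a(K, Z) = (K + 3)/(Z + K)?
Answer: -5589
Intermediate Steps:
a(K, Z) = (3 + K)/(K + Z)
S(b, F) = 27/8 (S(b, F) = (9/8)*3 = 27/8)
g(p, n) = n*p (g(p, n) = (3 - 3)/(-3 + n) + p*n = 0/(-3 + n) + n*p = 0 + n*p = n*p)
g(l(4, 0), S(2, -2/(-4) - 4/(-5)))*276 = (27*(-2 - 1*4)/8)*276 = (27*(-2 - 4)/8)*276 = ((27/8)*(-6))*276 = -81/4*276 = -5589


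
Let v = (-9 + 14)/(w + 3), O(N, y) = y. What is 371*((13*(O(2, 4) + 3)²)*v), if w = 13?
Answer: 1181635/16 ≈ 73852.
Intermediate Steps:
v = 5/16 (v = (-9 + 14)/(13 + 3) = 5/16 ≈ 0.31250)
371*((13*(O(2, 4) + 3)²)*v) = 371*((13*(4 + 3)²)*(5/16)) = 371*((13*7²)*(5/16)) = 371*((13*49)*(5/16)) = 371*(637*(5/16)) = 371*(3185/16) = 1181635/16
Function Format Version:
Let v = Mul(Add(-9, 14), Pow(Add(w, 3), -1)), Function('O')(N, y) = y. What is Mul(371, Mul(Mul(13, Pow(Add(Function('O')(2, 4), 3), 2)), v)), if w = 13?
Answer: Rational(1181635, 16) ≈ 73852.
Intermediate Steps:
v = Rational(5, 16) (v = Mul(Add(-9, 14), Pow(Add(13, 3), -1)) = Mul(5, Pow(16, -1)) = Mul(5, Rational(1, 16)) = Rational(5, 16) ≈ 0.31250)
Mul(371, Mul(Mul(13, Pow(Add(Function('O')(2, 4), 3), 2)), v)) = Mul(371, Mul(Mul(13, Pow(Add(4, 3), 2)), Rational(5, 16))) = Mul(371, Mul(Mul(13, Pow(7, 2)), Rational(5, 16))) = Mul(371, Mul(Mul(13, 49), Rational(5, 16))) = Mul(371, Mul(637, Rational(5, 16))) = Mul(371, Rational(3185, 16)) = Rational(1181635, 16)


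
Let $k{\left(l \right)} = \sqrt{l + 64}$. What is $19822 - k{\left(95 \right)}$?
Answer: $19822 - \sqrt{159} \approx 19809.0$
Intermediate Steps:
$k{\left(l \right)} = \sqrt{64 + l}$
$19822 - k{\left(95 \right)} = 19822 - \sqrt{64 + 95} = 19822 - \sqrt{159}$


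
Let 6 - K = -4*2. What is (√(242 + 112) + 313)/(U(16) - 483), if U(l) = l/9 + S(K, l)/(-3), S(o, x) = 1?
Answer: -2817/4334 - 9*√354/4334 ≈ -0.68905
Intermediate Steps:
K = 14 (K = 6 - (-4)*2 = 6 - 1*(-8) = 6 + 8 = 14)
U(l) = -⅓ + l/9 (U(l) = l/9 + 1/(-3) = l*(⅑) + 1*(-⅓) = l/9 - ⅓ = -⅓ + l/9)
(√(242 + 112) + 313)/(U(16) - 483) = (√(242 + 112) + 313)/((-⅓ + (⅑)*16) - 483) = (√354 + 313)/((-⅓ + 16/9) - 483) = (313 + √354)/(13/9 - 483) = (313 + √354)/(-4334/9) = (313 + √354)*(-9/4334) = -2817/4334 - 9*√354/4334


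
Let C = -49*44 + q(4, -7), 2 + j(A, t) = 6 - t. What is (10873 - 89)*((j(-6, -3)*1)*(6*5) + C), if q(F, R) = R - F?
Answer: -21104288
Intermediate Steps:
j(A, t) = 4 - t (j(A, t) = -2 + (6 - t) = 4 - t)
C = -2167 (C = -49*44 + (-7 - 1*4) = -2156 + (-7 - 4) = -2156 - 11 = -2167)
(10873 - 89)*((j(-6, -3)*1)*(6*5) + C) = (10873 - 89)*(((4 - 1*(-3))*1)*(6*5) - 2167) = 10784*(((4 + 3)*1)*30 - 2167) = 10784*((7*1)*30 - 2167) = 10784*(7*30 - 2167) = 10784*(210 - 2167) = 10784*(-1957) = -21104288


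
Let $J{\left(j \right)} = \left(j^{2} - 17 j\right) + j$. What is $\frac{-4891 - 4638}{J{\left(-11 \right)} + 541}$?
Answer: $- \frac{9529}{838} \approx -11.371$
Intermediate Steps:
$J{\left(j \right)} = j^{2} - 16 j$
$\frac{-4891 - 4638}{J{\left(-11 \right)} + 541} = \frac{-4891 - 4638}{- 11 \left(-16 - 11\right) + 541} = - \frac{9529}{\left(-11\right) \left(-27\right) + 541} = - \frac{9529}{297 + 541} = - \frac{9529}{838}$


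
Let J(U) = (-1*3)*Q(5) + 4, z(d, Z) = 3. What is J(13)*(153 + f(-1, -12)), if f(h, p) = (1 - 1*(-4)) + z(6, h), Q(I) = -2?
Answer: 1610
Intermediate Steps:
J(U) = 10 (J(U) = -1*3*(-2) + 4 = -3*(-2) + 4 = 6 + 4 = 10)
f(h, p) = 8 (f(h, p) = (1 - 1*(-4)) + 3 = (1 + 4) + 3 = 5 + 3 = 8)
J(13)*(153 + f(-1, -12)) = 10*(153 + 8) = 10*161 = 1610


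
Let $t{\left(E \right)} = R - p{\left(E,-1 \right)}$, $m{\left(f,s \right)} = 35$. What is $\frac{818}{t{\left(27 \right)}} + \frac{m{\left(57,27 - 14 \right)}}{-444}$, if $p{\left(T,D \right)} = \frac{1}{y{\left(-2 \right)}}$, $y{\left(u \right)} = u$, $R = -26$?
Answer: $- \frac{242723}{7548} \approx -32.157$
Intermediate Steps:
$p{\left(T,D \right)} = - \frac{1}{2}$ ($p{\left(T,D \right)} = \frac{1}{-2} = - \frac{1}{2}$)
$t{\left(E \right)} = - \frac{51}{2}$ ($t{\left(E \right)} = -26 - - \frac{1}{2} = -26 + \frac{1}{2} = - \frac{51}{2}$)
$\frac{818}{t{\left(27 \right)}} + \frac{m{\left(57,27 - 14 \right)}}{-444} = \frac{818}{- \frac{51}{2}} + \frac{35}{-444} = 818 \left(- \frac{2}{51}\right) + 35 \left(- \frac{1}{444}\right) = - \frac{1636}{51} - \frac{35}{444} = - \frac{242723}{7548}$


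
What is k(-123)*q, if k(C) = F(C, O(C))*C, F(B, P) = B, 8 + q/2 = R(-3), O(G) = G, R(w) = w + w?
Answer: -423612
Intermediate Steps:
R(w) = 2*w
q = -28 (q = -16 + 2*(2*(-3)) = -16 + 2*(-6) = -16 - 12 = -28)
k(C) = C² (k(C) = C*C = C²)
k(-123)*q = (-123)²*(-28) = 15129*(-28) = -423612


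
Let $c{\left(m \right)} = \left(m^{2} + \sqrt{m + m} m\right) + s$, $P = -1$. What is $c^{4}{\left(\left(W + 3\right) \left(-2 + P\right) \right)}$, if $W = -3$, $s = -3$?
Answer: $81$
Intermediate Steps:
$c{\left(m \right)} = -3 + m^{2} + \sqrt{2} m^{\frac{3}{2}}$ ($c{\left(m \right)} = \left(m^{2} + \sqrt{m + m} m\right) - 3 = \left(m^{2} + \sqrt{2 m} m\right) - 3 = \left(m^{2} + \sqrt{2} \sqrt{m} m\right) - 3 = \left(m^{2} + \sqrt{2} m^{\frac{3}{2}}\right) - 3 = -3 + m^{2} + \sqrt{2} m^{\frac{3}{2}}$)
$c^{4}{\left(\left(W + 3\right) \left(-2 + P\right) \right)} = \left(-3 + \left(\left(-3 + 3\right) \left(-2 - 1\right)\right)^{2} + \sqrt{2} \left(\left(-3 + 3\right) \left(-2 - 1\right)\right)^{\frac{3}{2}}\right)^{4} = \left(-3 + \left(0 \left(-3\right)\right)^{2} + \sqrt{2} \left(0 \left(-3\right)\right)^{\frac{3}{2}}\right)^{4} = \left(-3 + 0^{2} + \sqrt{2} \cdot 0^{\frac{3}{2}}\right)^{4} = \left(-3 + 0 + \sqrt{2} \cdot 0\right)^{4} = \left(-3 + 0 + 0\right)^{4} = \left(-3\right)^{4} = 81$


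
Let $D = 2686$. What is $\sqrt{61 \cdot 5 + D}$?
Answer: $\sqrt{2991} \approx 54.69$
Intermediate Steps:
$\sqrt{61 \cdot 5 + D} = \sqrt{61 \cdot 5 + 2686} = \sqrt{305 + 2686} = \sqrt{2991}$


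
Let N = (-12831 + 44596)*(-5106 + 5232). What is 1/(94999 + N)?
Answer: 1/4097389 ≈ 2.4406e-7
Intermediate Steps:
N = 4002390 (N = 31765*126 = 4002390)
1/(94999 + N) = 1/(94999 + 4002390) = 1/4097389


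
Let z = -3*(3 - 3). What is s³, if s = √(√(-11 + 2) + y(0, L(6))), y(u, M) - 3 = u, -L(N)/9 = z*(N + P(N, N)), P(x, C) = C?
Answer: 3*√3*(1 + I)^(3/2) ≈ 3.3442 + 8.0736*I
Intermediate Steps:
z = 0 (z = -3*0 = 0)
L(N) = 0 (L(N) = -0*(N + N) = -0*2*N = -9*0 = 0)
y(u, M) = 3 + u
s = √(3 + 3*I) (s = √(√(-11 + 2) + (3 + 0)) = √(√(-9) + 3) = √(3*I + 3) = √(3 + 3*I) ≈ 1.903 + 0.78824*I)
s³ = (√(3 + 3*I))³ = (3 + 3*I)^(3/2)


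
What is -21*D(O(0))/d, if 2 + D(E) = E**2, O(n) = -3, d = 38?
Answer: -147/38 ≈ -3.8684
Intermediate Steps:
D(E) = -2 + E**2
-21*D(O(0))/d = -21*(-2 + (-3)**2)/38 = -21*(-2 + 9)/38 = -147/38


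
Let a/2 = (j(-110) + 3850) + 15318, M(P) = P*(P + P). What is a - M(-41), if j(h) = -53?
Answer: 34868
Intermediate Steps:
M(P) = 2*P² (M(P) = P*(2*P) = 2*P²)
a = 38230 (a = 2*((-53 + 3850) + 15318) = 2*(3797 + 15318) = 2*19115 = 38230)
a - M(-41) = 38230 - 2*(-41)² = 38230 - 2*1681 = 38230 - 1*3362 = 38230 - 3362 = 34868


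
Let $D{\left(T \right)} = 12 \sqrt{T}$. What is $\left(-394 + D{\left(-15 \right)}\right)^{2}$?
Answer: $153076 - 9456 i \sqrt{15} \approx 1.5308 \cdot 10^{5} - 36623.0 i$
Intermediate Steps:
$\left(-394 + D{\left(-15 \right)}\right)^{2} = \left(-394 + 12 \sqrt{-15}\right)^{2} = \left(-394 + 12 i \sqrt{15}\right)^{2}$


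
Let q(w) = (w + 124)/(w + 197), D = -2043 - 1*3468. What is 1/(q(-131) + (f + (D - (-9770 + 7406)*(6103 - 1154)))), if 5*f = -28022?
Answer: 330/3857145763 ≈ 8.5555e-8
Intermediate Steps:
f = -28022/5 (f = (1/5)*(-28022) = -28022/5 ≈ -5604.4)
D = -5511 (D = -2043 - 3468 = -5511)
q(w) = (124 + w)/(197 + w)
1/(q(-131) + (f + (D - (-9770 + 7406)*(6103 - 1154)))) = 1/((124 - 131)/(197 - 131) + (-28022/5 + (-5511 - (-9770 + 7406)*(6103 - 1154)))) = 1/(-7/66 + (-28022/5 + (-5511 - (-2364)*4949))) = 1/((1/66)*(-7) + (-28022/5 + (-5511 - 1*(-11699436)))) = 1/(-7/66 + (-28022/5 + (-5511 + 11699436))) = 1/(-7/66 + (-28022/5 + 11693925)) = 1/(-7/66 + 58441603/5) = 1/(3857145763/330) = 330/3857145763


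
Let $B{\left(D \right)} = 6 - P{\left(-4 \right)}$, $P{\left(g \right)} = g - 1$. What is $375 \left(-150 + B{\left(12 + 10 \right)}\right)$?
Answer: $-52125$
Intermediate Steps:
$P{\left(g \right)} = -1 + g$
$B{\left(D \right)} = 11$ ($B{\left(D \right)} = 6 - \left(-1 - 4\right) = 6 - -5 = 6 + 5 = 11$)
$375 \left(-150 + B{\left(12 + 10 \right)}\right) = 375 \left(-150 + 11\right) = 375 \left(-139\right) = -52125$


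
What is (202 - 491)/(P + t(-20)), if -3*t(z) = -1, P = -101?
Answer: 867/302 ≈ 2.8709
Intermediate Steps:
t(z) = ⅓ (t(z) = -⅓*(-1) = ⅓)
(202 - 491)/(P + t(-20)) = (202 - 491)/(-101 + ⅓) = -289/(-302/3) = -289*(-3/302) = 867/302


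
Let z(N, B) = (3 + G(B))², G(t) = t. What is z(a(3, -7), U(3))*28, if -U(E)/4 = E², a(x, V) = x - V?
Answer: 30492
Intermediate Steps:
U(E) = -4*E²
z(N, B) = (3 + B)²
z(a(3, -7), U(3))*28 = (3 - 4*3²)²*28 = (3 - 4*9)²*28 = (3 - 36)²*28 = (-33)²*28 = 1089*28 = 30492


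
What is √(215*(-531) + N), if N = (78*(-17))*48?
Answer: 3*I*√19757 ≈ 421.68*I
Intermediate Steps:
N = -63648 (N = -1326*48 = -63648)
√(215*(-531) + N) = √(215*(-531) - 63648) = √(-114165 - 63648) = √(-177813) = 3*I*√19757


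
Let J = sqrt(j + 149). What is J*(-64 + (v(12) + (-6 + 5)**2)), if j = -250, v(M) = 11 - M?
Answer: -64*I*sqrt(101) ≈ -643.19*I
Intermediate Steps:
J = I*sqrt(101) (J = sqrt(-250 + 149) = sqrt(-101) = I*sqrt(101) ≈ 10.05*I)
J*(-64 + (v(12) + (-6 + 5)**2)) = (I*sqrt(101))*(-64 + ((11 - 1*12) + (-6 + 5)**2)) = (I*sqrt(101))*(-64 + ((11 - 12) + (-1)**2)) = (I*sqrt(101))*(-64 + (-1 + 1)) = (I*sqrt(101))*(-64 + 0) = (I*sqrt(101))*(-64) = -64*I*sqrt(101)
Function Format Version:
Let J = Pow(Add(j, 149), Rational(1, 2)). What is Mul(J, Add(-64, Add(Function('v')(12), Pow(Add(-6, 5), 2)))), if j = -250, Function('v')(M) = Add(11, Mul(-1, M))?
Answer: Mul(-64, I, Pow(101, Rational(1, 2))) ≈ Mul(-643.19, I)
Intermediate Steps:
J = Mul(I, Pow(101, Rational(1, 2))) (J = Pow(Add(-250, 149), Rational(1, 2)) = Pow(-101, Rational(1, 2)) = Mul(I, Pow(101, Rational(1, 2))) ≈ Mul(10.050, I))
Mul(J, Add(-64, Add(Function('v')(12), Pow(Add(-6, 5), 2)))) = Mul(Mul(I, Pow(101, Rational(1, 2))), Add(-64, Add(Add(11, Mul(-1, 12)), Pow(Add(-6, 5), 2)))) = Mul(Mul(I, Pow(101, Rational(1, 2))), Add(-64, Add(Add(11, -12), Pow(-1, 2)))) = Mul(Mul(I, Pow(101, Rational(1, 2))), Add(-64, Add(-1, 1))) = Mul(Mul(I, Pow(101, Rational(1, 2))), Add(-64, 0)) = Mul(Mul(I, Pow(101, Rational(1, 2))), -64) = Mul(-64, I, Pow(101, Rational(1, 2)))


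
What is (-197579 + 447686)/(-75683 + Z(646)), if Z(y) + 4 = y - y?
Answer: -83369/25229 ≈ -3.3045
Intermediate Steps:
Z(y) = -4 (Z(y) = -4 + (y - y) = -4 + 0 = -4)
(-197579 + 447686)/(-75683 + Z(646)) = (-197579 + 447686)/(-75683 - 4) = 250107/(-75687) = 250107*(-1/75687) = -83369/25229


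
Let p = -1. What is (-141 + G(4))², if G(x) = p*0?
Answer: 19881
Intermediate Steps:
G(x) = 0 (G(x) = -1*0 = 0)
(-141 + G(4))² = (-141 + 0)² = (-141)² = 19881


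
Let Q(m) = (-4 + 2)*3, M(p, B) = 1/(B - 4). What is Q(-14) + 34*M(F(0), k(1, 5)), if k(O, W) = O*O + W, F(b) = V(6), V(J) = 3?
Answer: 11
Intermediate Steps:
F(b) = 3
k(O, W) = W + O**2 (k(O, W) = O**2 + W = W + O**2)
M(p, B) = 1/(-4 + B)
Q(m) = -6 (Q(m) = -2*3 = -6)
Q(-14) + 34*M(F(0), k(1, 5)) = -6 + 34/(-4 + (5 + 1**2)) = -6 + 34/(-4 + (5 + 1)) = -6 + 34/(-4 + 6) = -6 + 34/2 = -6 + 34*(1/2) = -6 + 17 = 11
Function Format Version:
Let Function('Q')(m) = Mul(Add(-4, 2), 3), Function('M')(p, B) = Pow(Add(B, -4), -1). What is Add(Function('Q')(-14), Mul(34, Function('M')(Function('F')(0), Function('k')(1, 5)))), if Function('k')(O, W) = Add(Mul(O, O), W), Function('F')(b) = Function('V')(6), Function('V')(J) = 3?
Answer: 11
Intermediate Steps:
Function('F')(b) = 3
Function('k')(O, W) = Add(W, Pow(O, 2)) (Function('k')(O, W) = Add(Pow(O, 2), W) = Add(W, Pow(O, 2)))
Function('M')(p, B) = Pow(Add(-4, B), -1)
Function('Q')(m) = -6 (Function('Q')(m) = Mul(-2, 3) = -6)
Add(Function('Q')(-14), Mul(34, Function('M')(Function('F')(0), Function('k')(1, 5)))) = Add(-6, Mul(34, Pow(Add(-4, Add(5, Pow(1, 2))), -1))) = Add(-6, Mul(34, Pow(Add(-4, Add(5, 1)), -1))) = Add(-6, Mul(34, Pow(Add(-4, 6), -1))) = Add(-6, Mul(34, Pow(2, -1))) = Add(-6, Mul(34, Rational(1, 2))) = Add(-6, 17) = 11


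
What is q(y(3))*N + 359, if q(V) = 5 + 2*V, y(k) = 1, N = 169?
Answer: 1542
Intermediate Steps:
q(y(3))*N + 359 = (5 + 2*1)*169 + 359 = (5 + 2)*169 + 359 = 7*169 + 359 = 1183 + 359 = 1542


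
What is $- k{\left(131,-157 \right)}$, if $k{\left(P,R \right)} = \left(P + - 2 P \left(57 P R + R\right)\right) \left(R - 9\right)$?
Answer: $50993347938$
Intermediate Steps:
$k{\left(P,R \right)} = \left(-9 + R\right) \left(P - 2 P \left(R + 57 P R\right)\right)$ ($k{\left(P,R \right)} = \left(P + - 2 P \left(57 P R + R\right)\right) \left(-9 + R\right) = \left(P + - 2 P \left(R + 57 P R\right)\right) \left(-9 + R\right) = \left(P - 2 P \left(R + 57 P R\right)\right) \left(-9 + R\right) = \left(-9 + R\right) \left(P - 2 P \left(R + 57 P R\right)\right)$)
$- k{\left(131,-157 \right)} = - 131 \left(-9 - 2 \left(-157\right)^{2} + 19 \left(-157\right) - 14934 \left(-157\right)^{2} + 1026 \cdot 131 \left(-157\right)\right) = - 131 \left(-9 - 49298 - 2983 - 14934 \cdot 24649 - 21101742\right) = - 131 \left(-9 - 49298 - 2983 - 368108166 - 21101742\right) = - 131 \left(-389262198\right) = \left(-1\right) \left(-50993347938\right) = 50993347938$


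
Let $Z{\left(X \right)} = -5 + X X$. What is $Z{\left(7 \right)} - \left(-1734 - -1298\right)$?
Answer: $480$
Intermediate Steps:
$Z{\left(X \right)} = -5 + X^{2}$
$Z{\left(7 \right)} - \left(-1734 - -1298\right) = \left(-5 + 7^{2}\right) - \left(-1734 - -1298\right) = \left(-5 + 49\right) - \left(-1734 + 1298\right) = 44 - -436 = 44 + 436 = 480$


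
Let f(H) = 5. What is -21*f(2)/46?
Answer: -105/46 ≈ -2.2826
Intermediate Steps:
-21*f(2)/46 = -21*5/46 = -105*1/46 = -105/46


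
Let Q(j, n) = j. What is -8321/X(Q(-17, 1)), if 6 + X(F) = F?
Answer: 8321/23 ≈ 361.78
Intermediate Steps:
X(F) = -6 + F
-8321/X(Q(-17, 1)) = -8321/(-6 - 17) = -8321/(-23) = -8321*(-1/23) = 8321/23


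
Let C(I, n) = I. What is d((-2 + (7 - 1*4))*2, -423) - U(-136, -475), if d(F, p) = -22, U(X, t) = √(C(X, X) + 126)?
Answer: -22 - I*√10 ≈ -22.0 - 3.1623*I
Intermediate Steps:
U(X, t) = √(126 + X) (U(X, t) = √(X + 126) = √(126 + X))
d((-2 + (7 - 1*4))*2, -423) - U(-136, -475) = -22 - √(126 - 136) = -22 - √(-10) = -22 - I*√10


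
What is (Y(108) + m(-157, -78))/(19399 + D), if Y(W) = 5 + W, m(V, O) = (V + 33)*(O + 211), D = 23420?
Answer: -16379/42819 ≈ -0.38252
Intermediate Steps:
m(V, O) = (33 + V)*(211 + O)
(Y(108) + m(-157, -78))/(19399 + D) = ((5 + 108) + (6963 + 33*(-78) + 211*(-157) - 78*(-157)))/(19399 + 23420) = (113 + (6963 - 2574 - 33127 + 12246))/42819 = (113 - 16492)*(1/42819) = -16379*1/42819 = -16379/42819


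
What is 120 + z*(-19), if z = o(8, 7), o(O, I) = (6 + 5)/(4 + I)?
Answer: 101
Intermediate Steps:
o(O, I) = 11/(4 + I)
z = 1 (z = 11/(4 + 7) = 11/11 = 11*(1/11) = 1)
120 + z*(-19) = 120 + 1*(-19) = 120 - 19 = 101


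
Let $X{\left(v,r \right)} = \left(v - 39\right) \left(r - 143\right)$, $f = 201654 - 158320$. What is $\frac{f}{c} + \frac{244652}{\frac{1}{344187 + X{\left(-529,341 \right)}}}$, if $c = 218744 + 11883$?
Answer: $\frac{13074589508736626}{230627} \approx 5.6692 \cdot 10^{10}$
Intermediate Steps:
$f = 43334$
$X{\left(v,r \right)} = \left(-143 + r\right) \left(-39 + v\right)$ ($X{\left(v,r \right)} = \left(-39 + v\right) \left(-143 + r\right) = \left(-143 + r\right) \left(-39 + v\right)$)
$c = 230627$
$\frac{f}{c} + \frac{244652}{\frac{1}{344187 + X{\left(-529,341 \right)}}} = \frac{43334}{230627} + \frac{244652}{\frac{1}{344187 + \left(5577 - -75647 - 13299 + 341 \left(-529\right)\right)}} = 43334 \cdot \frac{1}{230627} + \frac{244652}{\frac{1}{344187 + \left(5577 + 75647 - 13299 - 180389\right)}} = \frac{43334}{230627} + \frac{244652}{\frac{1}{344187 - 112464}} = \frac{43334}{230627} + \frac{244652}{\frac{1}{231723}} = \frac{43334}{230627} + 244652 \frac{1}{\frac{1}{231723}} = \frac{43334}{230627} + 244652 \cdot 231723 = \frac{43334}{230627} + 56691495396 = \frac{13074589508736626}{230627}$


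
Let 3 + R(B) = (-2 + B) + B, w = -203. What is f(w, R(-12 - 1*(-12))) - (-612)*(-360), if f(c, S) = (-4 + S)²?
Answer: -220239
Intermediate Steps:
R(B) = -5 + 2*B (R(B) = -3 + ((-2 + B) + B) = -3 + (-2 + 2*B) = -5 + 2*B)
f(w, R(-12 - 1*(-12))) - (-612)*(-360) = (-4 + (-5 + 2*(-12 - 1*(-12))))² - (-612)*(-360) = (-4 + (-5 + 2*(-12 + 12)))² - 1*220320 = (-4 + (-5 + 2*0))² - 220320 = (-4 + (-5 + 0))² - 220320 = (-4 - 5)² - 220320 = (-9)² - 220320 = 81 - 220320 = -220239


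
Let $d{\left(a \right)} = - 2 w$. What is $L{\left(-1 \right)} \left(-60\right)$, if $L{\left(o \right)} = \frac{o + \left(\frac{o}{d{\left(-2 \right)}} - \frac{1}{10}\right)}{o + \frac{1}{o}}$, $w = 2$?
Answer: $- \frac{51}{2} \approx -25.5$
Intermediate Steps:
$d{\left(a \right)} = -4$ ($d{\left(a \right)} = \left(-2\right) 2 = -4$)
$L{\left(o \right)} = \frac{- \frac{1}{10} + \frac{3 o}{4}}{o + \frac{1}{o}}$ ($L{\left(o \right)} = \frac{o + \left(\frac{o}{-4} - \frac{1}{10}\right)}{o + \frac{1}{o}} = \frac{o + \left(o \left(- \frac{1}{4}\right) - \frac{1}{10}\right)}{o + \frac{1}{o}} = \frac{o - \left(\frac{1}{10} + \frac{o}{4}\right)}{o + \frac{1}{o}} = \frac{- \frac{1}{10} + \frac{3 o}{4}}{o + \frac{1}{o}}$)
$L{\left(-1 \right)} \left(-60\right) = \frac{1}{20} \left(-1\right) \frac{1}{1 + \left(-1\right)^{2}} \left(-2 + 15 \left(-1\right)\right) \left(-60\right) = \frac{1}{20} \left(-1\right) \frac{1}{1 + 1} \left(-2 - 15\right) \left(-60\right) = \frac{1}{20} \left(-1\right) \frac{1}{2} \left(-17\right) \left(-60\right) = \frac{17}{40} \left(-60\right) = - \frac{51}{2}$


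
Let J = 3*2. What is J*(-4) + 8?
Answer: -16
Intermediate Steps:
J = 6
J*(-4) + 8 = 6*(-4) + 8 = -24 + 8 = -16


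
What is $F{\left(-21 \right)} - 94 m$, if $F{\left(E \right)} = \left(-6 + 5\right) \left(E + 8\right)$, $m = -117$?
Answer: $11011$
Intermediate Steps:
$F{\left(E \right)} = -8 - E$ ($F{\left(E \right)} = - (8 + E) = -8 - E$)
$F{\left(-21 \right)} - 94 m = \left(-8 - -21\right) - -10998 = \left(-8 + 21\right) + 10998 = 13 + 10998 = 11011$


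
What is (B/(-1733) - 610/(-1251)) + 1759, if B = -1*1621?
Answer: 3816567098/2167983 ≈ 1760.4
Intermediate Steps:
B = -1621
(B/(-1733) - 610/(-1251)) + 1759 = (-1621/(-1733) - 610/(-1251)) + 1759 = (-1621*(-1/1733) - 610*(-1/1251)) + 1759 = (1621/1733 + 610/1251) + 1759 = 3085001/2167983 + 1759 = 3816567098/2167983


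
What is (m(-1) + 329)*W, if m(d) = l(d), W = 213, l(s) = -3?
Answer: 69438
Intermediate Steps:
m(d) = -3
(m(-1) + 329)*W = (-3 + 329)*213 = 326*213 = 69438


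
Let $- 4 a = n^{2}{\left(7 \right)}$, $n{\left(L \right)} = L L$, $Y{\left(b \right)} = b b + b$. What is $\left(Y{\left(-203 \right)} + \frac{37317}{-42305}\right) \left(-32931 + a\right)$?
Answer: $- \frac{46533904586225}{33844} \approx -1.375 \cdot 10^{9}$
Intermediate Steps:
$Y{\left(b \right)} = b + b^{2}$ ($Y{\left(b \right)} = b^{2} + b = b + b^{2}$)
$n{\left(L \right)} = L^{2}$
$a = - \frac{2401}{4}$ ($a = - \frac{\left(7^{2}\right)^{2}}{4} = - \frac{49^{2}}{4} = \left(- \frac{1}{4}\right) 2401 = - \frac{2401}{4} \approx -600.25$)
$\left(Y{\left(-203 \right)} + \frac{37317}{-42305}\right) \left(-32931 + a\right) = \left(- 203 \left(1 - 203\right) + \frac{37317}{-42305}\right) \left(-32931 - \frac{2401}{4}\right) = \left(\left(-203\right) \left(-202\right) + 37317 \left(- \frac{1}{42305}\right)\right) \left(- \frac{134125}{4}\right) = \left(41006 - \frac{37317}{42305}\right) \left(- \frac{134125}{4}\right) = \frac{1734721513}{42305} \left(- \frac{134125}{4}\right) = - \frac{46533904586225}{33844}$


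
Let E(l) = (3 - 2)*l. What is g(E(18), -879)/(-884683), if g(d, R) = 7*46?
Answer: -322/884683 ≈ -0.00036397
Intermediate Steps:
E(l) = l (E(l) = 1*l = l)
g(d, R) = 322
g(E(18), -879)/(-884683) = 322/(-884683) = 322*(-1/884683) = -322/884683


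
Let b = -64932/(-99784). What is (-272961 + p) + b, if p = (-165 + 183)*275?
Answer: -6685786173/24946 ≈ -2.6801e+5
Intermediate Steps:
p = 4950 (p = 18*275 = 4950)
b = 16233/24946 (b = -64932*(-1/99784) = 16233/24946 ≈ 0.65073)
(-272961 + p) + b = (-272961 + 4950) + 16233/24946 = -268011 + 16233/24946 = -6685786173/24946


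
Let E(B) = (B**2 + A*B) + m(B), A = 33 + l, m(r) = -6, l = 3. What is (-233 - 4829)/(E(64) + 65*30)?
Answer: -2531/4172 ≈ -0.60666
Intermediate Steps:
A = 36 (A = 33 + 3 = 36)
E(B) = -6 + B**2 + 36*B (E(B) = (B**2 + 36*B) - 6 = -6 + B**2 + 36*B)
(-233 - 4829)/(E(64) + 65*30) = (-233 - 4829)/((-6 + 64**2 + 36*64) + 65*30) = -5062/((-6 + 4096 + 2304) + 1950) = -5062/(6394 + 1950) = -5062/8344 = -5062*1/8344 = -2531/4172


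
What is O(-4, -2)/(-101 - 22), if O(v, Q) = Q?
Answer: 2/123 ≈ 0.016260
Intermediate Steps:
O(-4, -2)/(-101 - 22) = -2/(-101 - 22) = -2/(-123) = -2*(-1/123) = 2/123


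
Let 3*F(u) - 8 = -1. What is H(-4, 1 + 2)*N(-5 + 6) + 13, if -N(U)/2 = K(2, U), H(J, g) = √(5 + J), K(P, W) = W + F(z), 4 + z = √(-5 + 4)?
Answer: 19/3 ≈ 6.3333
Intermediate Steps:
z = -4 + I (z = -4 + √(-5 + 4) = -4 + √(-1) = -4 + I ≈ -4.0 + 1.0*I)
F(u) = 7/3 (F(u) = 8/3 + (⅓)*(-1) = 8/3 - ⅓ = 7/3)
K(P, W) = 7/3 + W (K(P, W) = W + 7/3 = 7/3 + W)
N(U) = -14/3 - 2*U (N(U) = -2*(7/3 + U) = -14/3 - 2*U)
H(-4, 1 + 2)*N(-5 + 6) + 13 = √(5 - 4)*(-14/3 - 2*(-5 + 6)) + 13 = √1*(-14/3 - 2*1) + 13 = 1*(-14/3 - 2) + 13 = 1*(-20/3) + 13 = -20/3 + 13 = 19/3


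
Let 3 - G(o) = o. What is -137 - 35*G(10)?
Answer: 108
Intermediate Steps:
G(o) = 3 - o
-137 - 35*G(10) = -137 - 35*(3 - 1*10) = -137 - 35*(3 - 10) = -137 - 35*(-7) = -137 + 245 = 108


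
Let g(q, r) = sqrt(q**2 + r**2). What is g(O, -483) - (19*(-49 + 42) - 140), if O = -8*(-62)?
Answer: 273 + sqrt(479305) ≈ 965.32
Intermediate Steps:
O = 496
g(O, -483) - (19*(-49 + 42) - 140) = sqrt(496**2 + (-483)**2) - (19*(-49 + 42) - 140) = sqrt(246016 + 233289) - (19*(-7) - 140) = sqrt(479305) - (-133 - 140) = sqrt(479305) - 1*(-273) = sqrt(479305) + 273 = 273 + sqrt(479305)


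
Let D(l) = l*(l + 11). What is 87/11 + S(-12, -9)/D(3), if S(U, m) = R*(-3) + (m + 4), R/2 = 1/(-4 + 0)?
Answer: 1033/132 ≈ 7.8258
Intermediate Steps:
R = -½ (R = 2/(-4 + 0) = 2/(-4) = 2*(-¼) = -½ ≈ -0.50000)
S(U, m) = 11/2 + m (S(U, m) = -½*(-3) + (m + 4) = 3/2 + (4 + m) = 11/2 + m)
D(l) = l*(11 + l)
87/11 + S(-12, -9)/D(3) = 87/11 + (11/2 - 9)/((3*(11 + 3))) = 87*(1/11) - 7/(2*(3*14)) = 87/11 - 7/2/42 = 87/11 - 7/2*1/42 = 87/11 - 1/12 = 1033/132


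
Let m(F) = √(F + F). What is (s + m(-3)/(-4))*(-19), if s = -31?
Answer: 589 + 19*I*√6/4 ≈ 589.0 + 11.635*I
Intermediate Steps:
m(F) = √2*√F (m(F) = √(2*F) = √2*√F)
(s + m(-3)/(-4))*(-19) = (-31 + (√2*√(-3))/(-4))*(-19) = (-31 + (√2*(I*√3))*(-¼))*(-19) = (-31 + (I*√6)*(-¼))*(-19) = (-31 - I*√6/4)*(-19) = 589 + 19*I*√6/4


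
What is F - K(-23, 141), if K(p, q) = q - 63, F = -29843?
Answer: -29921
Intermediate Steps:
K(p, q) = -63 + q
F - K(-23, 141) = -29843 - (-63 + 141) = -29843 - 1*78 = -29843 - 78 = -29921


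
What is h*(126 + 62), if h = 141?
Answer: 26508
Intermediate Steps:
h*(126 + 62) = 141*(126 + 62) = 141*188 = 26508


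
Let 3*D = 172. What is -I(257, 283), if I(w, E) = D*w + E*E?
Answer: -284471/3 ≈ -94824.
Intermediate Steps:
D = 172/3 (D = (⅓)*172 = 172/3 ≈ 57.333)
I(w, E) = E² + 172*w/3 (I(w, E) = 172*w/3 + E*E = 172*w/3 + E² = E² + 172*w/3)
-I(257, 283) = -(283² + (172/3)*257) = -(80089 + 44204/3) = -1*284471/3 = -284471/3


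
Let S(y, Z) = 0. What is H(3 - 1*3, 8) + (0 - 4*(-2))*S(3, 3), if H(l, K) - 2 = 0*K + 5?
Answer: 7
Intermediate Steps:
H(l, K) = 7 (H(l, K) = 2 + (0*K + 5) = 2 + (0 + 5) = 2 + 5 = 7)
H(3 - 1*3, 8) + (0 - 4*(-2))*S(3, 3) = 7 + (0 - 4*(-2))*0 = 7 + (0 + 8)*0 = 7 + 8*0 = 7 + 0 = 7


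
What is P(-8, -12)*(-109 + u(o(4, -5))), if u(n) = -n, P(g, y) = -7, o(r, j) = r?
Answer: 791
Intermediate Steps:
P(-8, -12)*(-109 + u(o(4, -5))) = -7*(-109 - 1*4) = -7*(-109 - 4) = -7*(-113) = 791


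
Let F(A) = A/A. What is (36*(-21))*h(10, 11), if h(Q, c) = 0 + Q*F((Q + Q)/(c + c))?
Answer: -7560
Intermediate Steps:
F(A) = 1
h(Q, c) = Q (h(Q, c) = 0 + Q*1 = 0 + Q = Q)
(36*(-21))*h(10, 11) = (36*(-21))*10 = -756*10 = -7560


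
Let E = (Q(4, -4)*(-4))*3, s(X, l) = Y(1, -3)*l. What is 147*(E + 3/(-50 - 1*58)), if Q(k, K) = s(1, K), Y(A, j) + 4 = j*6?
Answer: -1862833/12 ≈ -1.5524e+5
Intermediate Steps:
Y(A, j) = -4 + 6*j (Y(A, j) = -4 + j*6 = -4 + 6*j)
s(X, l) = -22*l (s(X, l) = (-4 + 6*(-3))*l = (-4 - 18)*l = -22*l)
Q(k, K) = -22*K
E = -1056 (E = (-22*(-4)*(-4))*3 = (88*(-4))*3 = -352*3 = -1056)
147*(E + 3/(-50 - 1*58)) = 147*(-1056 + 3/(-50 - 1*58)) = 147*(-1056 + 3/(-50 - 58)) = 147*(-1056 + 3/(-108)) = 147*(-1056 + 3*(-1/108)) = 147*(-1056 - 1/36) = 147*(-38017/36) = -1862833/12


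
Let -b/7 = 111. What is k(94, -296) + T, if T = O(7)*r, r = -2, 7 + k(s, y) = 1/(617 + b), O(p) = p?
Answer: -3361/160 ≈ -21.006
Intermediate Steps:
b = -777 (b = -7*111 = -777)
k(s, y) = -1121/160 (k(s, y) = -7 + 1/(617 - 777) = -7 + 1/(-160) = -7 - 1/160 = -1121/160)
T = -14 (T = 7*(-2) = -14)
k(94, -296) + T = -1121/160 - 14 = -3361/160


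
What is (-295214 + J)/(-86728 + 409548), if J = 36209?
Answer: -51801/64564 ≈ -0.80232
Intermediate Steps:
(-295214 + J)/(-86728 + 409548) = (-295214 + 36209)/(-86728 + 409548) = -259005/322820 = -259005*1/322820 = -51801/64564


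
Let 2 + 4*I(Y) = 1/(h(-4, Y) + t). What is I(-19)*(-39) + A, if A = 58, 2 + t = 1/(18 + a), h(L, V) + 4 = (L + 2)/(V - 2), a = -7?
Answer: 425339/5372 ≈ 79.177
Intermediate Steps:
h(L, V) = -4 + (2 + L)/(-2 + V) (h(L, V) = -4 + (L + 2)/(V - 2) = -4 + (2 + L)/(-2 + V))
t = -21/11 (t = -2 + 1/(18 - 7) = -2 + 1/11 = -21/11 ≈ -1.9091)
I(Y) = -½ + 1/(4*(-21/11 + (6 - 4*Y)/(-2 + Y))) (I(Y) = -½ + 1/(4*((10 - 4 - 4*Y)/(-2 + Y) - 21/11)) = -½ + 1/(4*((6 - 4*Y)/(-2 + Y) - 21/11)) = -½ + 1/(4*(-21/11 + (6 - 4*Y)/(-2 + Y))))
I(-19)*(-39) + A = ((238 - 141*(-19))/(4*(-108 + 65*(-19))))*(-39) + 58 = ((238 + 2679)/(4*(-108 - 1235)))*(-39) + 58 = ((¼)*2917/(-1343))*(-39) + 58 = ((¼)*(-1/1343)*2917)*(-39) + 58 = -2917/5372*(-39) + 58 = 113763/5372 + 58 = 425339/5372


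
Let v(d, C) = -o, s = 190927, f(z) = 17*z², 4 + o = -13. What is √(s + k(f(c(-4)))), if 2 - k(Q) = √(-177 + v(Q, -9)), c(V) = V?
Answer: √(190929 - 4*I*√10) ≈ 436.95 - 0.014*I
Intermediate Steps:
o = -17 (o = -4 - 13 = -17)
v(d, C) = 17 (v(d, C) = -1*(-17) = 17)
k(Q) = 2 - 4*I*√10 (k(Q) = 2 - √(-177 + 17) = 2 - √(-160) = 2 - 4*I*√10)
√(s + k(f(c(-4)))) = √(190927 + (2 - 4*I*√10)) = √(190929 - 4*I*√10)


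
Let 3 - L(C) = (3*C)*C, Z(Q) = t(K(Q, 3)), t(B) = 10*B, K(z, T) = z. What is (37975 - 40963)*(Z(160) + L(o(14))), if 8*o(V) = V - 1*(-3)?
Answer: -75988575/16 ≈ -4.7493e+6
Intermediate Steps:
o(V) = 3/8 + V/8 (o(V) = (V - 1*(-3))/8 = (V + 3)/8 = (3 + V)/8 = 3/8 + V/8)
Z(Q) = 10*Q
L(C) = 3 - 3*C² (L(C) = 3 - 3*C*C = 3 - 3*C²)
(37975 - 40963)*(Z(160) + L(o(14))) = (37975 - 40963)*(10*160 + (3 - 3*(3/8 + (⅛)*14)²)) = -2988*(1600 + (3 - 3*(3/8 + 7/4)²)) = -2988*(1600 + (3 - 3*(17/8)²)) = -2988*(1600 + (3 - 3*289/64)) = -2988*(1600 + (3 - 867/64)) = -2988*(1600 - 675/64) = -2988*101725/64 = -75988575/16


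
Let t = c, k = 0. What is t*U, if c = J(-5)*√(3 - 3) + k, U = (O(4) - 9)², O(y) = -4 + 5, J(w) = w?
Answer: 0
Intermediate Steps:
O(y) = 1
U = 64 (U = (1 - 9)² = (-8)² = 64)
c = 0 (c = -5*√(3 - 3) + 0 = -5*√0 + 0 = -5*0 + 0 = 0 + 0 = 0)
t = 0
t*U = 0*64 = 0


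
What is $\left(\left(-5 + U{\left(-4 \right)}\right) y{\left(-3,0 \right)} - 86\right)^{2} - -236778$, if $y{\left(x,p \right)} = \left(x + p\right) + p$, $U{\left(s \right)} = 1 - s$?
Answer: $244174$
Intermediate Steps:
$y{\left(x,p \right)} = x + 2 p$ ($y{\left(x,p \right)} = \left(p + x\right) + p = x + 2 p$)
$\left(\left(-5 + U{\left(-4 \right)}\right) y{\left(-3,0 \right)} - 86\right)^{2} - -236778 = \left(\left(-5 + \left(1 - -4\right)\right) \left(-3 + 2 \cdot 0\right) - 86\right)^{2} - -236778 = \left(\left(-5 + \left(1 + 4\right)\right) \left(-3 + 0\right) - 86\right)^{2} + 236778 = \left(\left(-5 + 5\right) \left(-3\right) - 86\right)^{2} + 236778 = \left(0 \left(-3\right) - 86\right)^{2} + 236778 = \left(0 - 86\right)^{2} + 236778 = \left(-86\right)^{2} + 236778 = 7396 + 236778 = 244174$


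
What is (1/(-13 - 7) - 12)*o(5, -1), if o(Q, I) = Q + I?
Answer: -241/5 ≈ -48.200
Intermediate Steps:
o(Q, I) = I + Q
(1/(-13 - 7) - 12)*o(5, -1) = (1/(-13 - 7) - 12)*(-1 + 5) = (1/(-20) - 12)*4 = (-1/20 - 12)*4 = -241/20*4 = -241/5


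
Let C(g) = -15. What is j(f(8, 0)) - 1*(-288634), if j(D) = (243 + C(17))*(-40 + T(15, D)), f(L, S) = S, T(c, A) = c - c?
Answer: 279514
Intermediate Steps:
T(c, A) = 0
j(D) = -9120 (j(D) = (243 - 15)*(-40 + 0) = 228*(-40) = -9120)
j(f(8, 0)) - 1*(-288634) = -9120 - 1*(-288634) = -9120 + 288634 = 279514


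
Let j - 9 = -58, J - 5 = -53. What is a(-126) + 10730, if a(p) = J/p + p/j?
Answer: 225392/21 ≈ 10733.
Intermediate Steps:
J = -48 (J = 5 - 53 = -48)
j = -49 (j = 9 - 58 = -49)
a(p) = -48/p - p/49 (a(p) = -48/p + p/(-49) = -48/p + p*(-1/49) = -48/p - p/49)
a(-126) + 10730 = (-48/(-126) - 1/49*(-126)) + 10730 = (-48*(-1/126) + 18/7) + 10730 = (8/21 + 18/7) + 10730 = 62/21 + 10730 = 225392/21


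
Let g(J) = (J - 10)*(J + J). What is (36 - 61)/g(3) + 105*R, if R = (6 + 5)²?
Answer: 533635/42 ≈ 12706.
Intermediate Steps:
R = 121 (R = 11² = 121)
g(J) = 2*J*(-10 + J) (g(J) = (-10 + J)*(2*J) = 2*J*(-10 + J))
(36 - 61)/g(3) + 105*R = (36 - 61)/((2*3*(-10 + 3))) + 105*121 = -25/(2*3*(-7)) + 12705 = -25/(-42) + 12705 = -25*(-1/42) + 12705 = 25/42 + 12705 = 533635/42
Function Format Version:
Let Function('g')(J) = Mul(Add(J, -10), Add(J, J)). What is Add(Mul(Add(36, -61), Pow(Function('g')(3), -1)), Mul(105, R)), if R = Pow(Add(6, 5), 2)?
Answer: Rational(533635, 42) ≈ 12706.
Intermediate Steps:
R = 121 (R = Pow(11, 2) = 121)
Function('g')(J) = Mul(2, J, Add(-10, J)) (Function('g')(J) = Mul(Add(-10, J), Mul(2, J)) = Mul(2, J, Add(-10, J)))
Add(Mul(Add(36, -61), Pow(Function('g')(3), -1)), Mul(105, R)) = Add(Mul(Add(36, -61), Pow(Mul(2, 3, Add(-10, 3)), -1)), Mul(105, 121)) = Add(Mul(-25, Pow(Mul(2, 3, -7), -1)), 12705) = Add(Mul(-25, Pow(-42, -1)), 12705) = Add(Mul(-25, Rational(-1, 42)), 12705) = Add(Rational(25, 42), 12705) = Rational(533635, 42)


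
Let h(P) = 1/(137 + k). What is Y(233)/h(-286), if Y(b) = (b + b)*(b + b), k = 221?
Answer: 77741848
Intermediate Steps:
Y(b) = 4*b**2 (Y(b) = (2*b)*(2*b) = 4*b**2)
h(P) = 1/358 (h(P) = 1/(137 + 221) = 1/358)
Y(233)/h(-286) = (4*233**2)/(1/358) = (4*54289)*358 = 217156*358 = 77741848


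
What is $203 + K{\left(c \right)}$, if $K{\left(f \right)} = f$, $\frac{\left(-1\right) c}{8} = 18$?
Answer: $59$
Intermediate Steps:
$c = -144$ ($c = \left(-8\right) 18 = -144$)
$203 + K{\left(c \right)} = 203 - 144 = 59$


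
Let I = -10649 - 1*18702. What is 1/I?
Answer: -1/29351 ≈ -3.4070e-5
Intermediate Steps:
I = -29351 (I = -10649 - 18702 = -29351)
1/I = 1/(-29351) = -1/29351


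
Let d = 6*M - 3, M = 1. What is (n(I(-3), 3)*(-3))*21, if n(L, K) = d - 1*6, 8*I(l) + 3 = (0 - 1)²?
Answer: 189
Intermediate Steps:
d = 3 (d = 6*1 - 3 = 6 - 3 = 3)
I(l) = -¼ (I(l) = -3/8 + (0 - 1)²/8 = -3/8 + (⅛)*(-1)² = -3/8 + (⅛)*1 = -3/8 + ⅛ = -¼)
n(L, K) = -3 (n(L, K) = 3 - 1*6 = 3 - 6 = -3)
(n(I(-3), 3)*(-3))*21 = -3*(-3)*21 = 9*21 = 189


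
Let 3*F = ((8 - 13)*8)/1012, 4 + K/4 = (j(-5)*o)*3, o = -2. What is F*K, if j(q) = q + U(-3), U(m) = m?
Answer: -160/69 ≈ -2.3188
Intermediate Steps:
j(q) = -3 + q (j(q) = q - 3 = -3 + q)
K = 176 (K = -16 + 4*(((-3 - 5)*(-2))*3) = -16 + 4*(-8*(-2)*3) = -16 + 4*(16*3) = -16 + 4*48 = -16 + 192 = 176)
F = -10/759 (F = (((8 - 13)*8)/1012)/3 = (-5*8*(1/1012))/3 = (-40*1/1012)/3 = (1/3)*(-10/253) = -10/759 ≈ -0.013175)
F*K = -10/759*176 = -160/69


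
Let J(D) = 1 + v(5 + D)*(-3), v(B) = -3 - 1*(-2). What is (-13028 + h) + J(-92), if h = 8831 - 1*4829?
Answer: -9022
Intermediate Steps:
h = 4002 (h = 8831 - 4829 = 4002)
v(B) = -1 (v(B) = -3 + 2 = -1)
J(D) = 4 (J(D) = 1 - 1*(-3) = 1 + 3 = 4)
(-13028 + h) + J(-92) = (-13028 + 4002) + 4 = -9026 + 4 = -9022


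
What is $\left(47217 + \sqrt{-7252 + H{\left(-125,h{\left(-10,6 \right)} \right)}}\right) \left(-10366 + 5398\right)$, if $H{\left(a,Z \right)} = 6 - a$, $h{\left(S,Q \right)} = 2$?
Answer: $-234574056 - 4968 i \sqrt{7121} \approx -2.3457 \cdot 10^{8} - 4.1923 \cdot 10^{5} i$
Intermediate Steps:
$\left(47217 + \sqrt{-7252 + H{\left(-125,h{\left(-10,6 \right)} \right)}}\right) \left(-10366 + 5398\right) = \left(47217 + \sqrt{-7252 + \left(6 - -125\right)}\right) \left(-10366 + 5398\right) = \left(47217 + \sqrt{-7252 + \left(6 + 125\right)}\right) \left(-4968\right) = \left(47217 + \sqrt{-7252 + 131}\right) \left(-4968\right) = \left(47217 + \sqrt{-7121}\right) \left(-4968\right) = \left(47217 + i \sqrt{7121}\right) \left(-4968\right) = -234574056 - 4968 i \sqrt{7121}$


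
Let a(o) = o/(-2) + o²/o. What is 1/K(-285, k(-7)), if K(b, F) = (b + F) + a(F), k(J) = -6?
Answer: -1/294 ≈ -0.0034014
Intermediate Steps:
a(o) = o/2 (a(o) = o*(-½) + o = -o/2 + o = o/2)
K(b, F) = b + 3*F/2 (K(b, F) = (b + F) + F/2 = (F + b) + F/2 = b + 3*F/2)
1/K(-285, k(-7)) = 1/(-285 + (3/2)*(-6)) = 1/(-285 - 9) = 1/(-294) = -1/294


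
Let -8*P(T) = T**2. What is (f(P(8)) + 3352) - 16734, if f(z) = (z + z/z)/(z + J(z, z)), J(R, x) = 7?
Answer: -13375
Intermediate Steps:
P(T) = -T**2/8
f(z) = (1 + z)/(7 + z) (f(z) = (z + z/z)/(z + 7) = (z + 1)/(7 + z) = (1 + z)/(7 + z))
(f(P(8)) + 3352) - 16734 = ((1 - 1/8*8**2)/(7 - 1/8*8**2) + 3352) - 16734 = ((1 - 1/8*64)/(7 - 1/8*64) + 3352) - 16734 = ((1 - 8)/(7 - 8) + 3352) - 16734 = (-7/(-1) + 3352) - 16734 = (-1*(-7) + 3352) - 16734 = (7 + 3352) - 16734 = 3359 - 16734 = -13375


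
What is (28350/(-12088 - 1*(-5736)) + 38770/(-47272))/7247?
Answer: -99151765/136004333048 ≈ -0.00072903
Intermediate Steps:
(28350/(-12088 - 1*(-5736)) + 38770/(-47272))/7247 = (28350/(-12088 + 5736) + 38770*(-1/47272))*(1/7247) = (28350/(-6352) - 19385/23636)*(1/7247) = (28350*(-1/6352) - 19385/23636)*(1/7247) = (-14175/3176 - 19385/23636)*(1/7247) = -99151765/18766984*1/7247 = -99151765/136004333048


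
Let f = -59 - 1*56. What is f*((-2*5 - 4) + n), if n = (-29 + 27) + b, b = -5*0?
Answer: 1840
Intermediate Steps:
b = 0
f = -115 (f = -59 - 56 = -115)
n = -2 (n = (-29 + 27) + 0 = -2 + 0 = -2)
f*((-2*5 - 4) + n) = -115*((-2*5 - 4) - 2) = -115*((-10 - 4) - 2) = -115*(-14 - 2) = -115*(-16) = 1840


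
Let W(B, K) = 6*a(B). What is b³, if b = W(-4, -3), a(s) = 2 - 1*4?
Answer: -1728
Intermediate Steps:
a(s) = -2 (a(s) = 2 - 4 = -2)
W(B, K) = -12 (W(B, K) = 6*(-2) = -12)
b = -12
b³ = (-12)³ = -1728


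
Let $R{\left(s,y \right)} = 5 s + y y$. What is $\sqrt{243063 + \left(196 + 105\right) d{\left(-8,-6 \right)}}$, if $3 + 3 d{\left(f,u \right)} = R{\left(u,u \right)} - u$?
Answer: $\sqrt{243966} \approx 493.93$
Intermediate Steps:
$R{\left(s,y \right)} = y^{2} + 5 s$ ($R{\left(s,y \right)} = 5 s + y^{2} = y^{2} + 5 s$)
$d{\left(f,u \right)} = -1 + \frac{u^{2}}{3} + \frac{4 u}{3}$ ($d{\left(f,u \right)} = -1 + \frac{\left(u^{2} + 5 u\right) - u}{3} = -1 + \frac{u^{2} + 4 u}{3} = -1 + \left(\frac{u^{2}}{3} + \frac{4 u}{3}\right) = -1 + \frac{u^{2}}{3} + \frac{4 u}{3}$)
$\sqrt{243063 + \left(196 + 105\right) d{\left(-8,-6 \right)}} = \sqrt{243063 + \left(196 + 105\right) \left(-1 + \frac{\left(-6\right)^{2}}{3} + \frac{4}{3} \left(-6\right)\right)} = \sqrt{243063 + 301 \left(-1 + \frac{1}{3} \cdot 36 - 8\right)} = \sqrt{243063 + 301 \left(-1 + 12 - 8\right)} = \sqrt{243063 + 301 \cdot 3} = \sqrt{243063 + 903} = \sqrt{243966}$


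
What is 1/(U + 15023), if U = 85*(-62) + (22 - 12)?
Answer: 1/9763 ≈ 0.00010243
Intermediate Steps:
U = -5260 (U = -5270 + 10 = -5260)
1/(U + 15023) = 1/(-5260 + 15023) = 1/9763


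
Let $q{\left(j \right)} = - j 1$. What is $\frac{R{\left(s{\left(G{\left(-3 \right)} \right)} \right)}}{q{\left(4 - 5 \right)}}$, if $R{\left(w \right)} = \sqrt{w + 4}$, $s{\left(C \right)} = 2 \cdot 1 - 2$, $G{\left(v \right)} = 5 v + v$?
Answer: $2$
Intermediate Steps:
$G{\left(v \right)} = 6 v$
$q{\left(j \right)} = - j$
$s{\left(C \right)} = 0$ ($s{\left(C \right)} = 2 - 2 = 0$)
$R{\left(w \right)} = \sqrt{4 + w}$
$\frac{R{\left(s{\left(G{\left(-3 \right)} \right)} \right)}}{q{\left(4 - 5 \right)}} = \frac{\sqrt{4 + 0}}{\left(-1\right) \left(4 - 5\right)} = \frac{\sqrt{4}}{\left(-1\right) \left(4 - 5\right)} = \frac{2}{\left(-1\right) \left(-1\right)} = \frac{2}{1} = 2 \cdot 1 = 2$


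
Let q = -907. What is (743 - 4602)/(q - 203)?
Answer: 3859/1110 ≈ 3.4766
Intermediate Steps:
(743 - 4602)/(q - 203) = (743 - 4602)/(-907 - 203) = -3859/(-1110) = -3859*(-1/1110) = 3859/1110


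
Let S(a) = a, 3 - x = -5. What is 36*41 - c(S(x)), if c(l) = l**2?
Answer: 1412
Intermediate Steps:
x = 8 (x = 3 - 1*(-5) = 3 + 5 = 8)
36*41 - c(S(x)) = 36*41 - 1*8**2 = 1476 - 1*64 = 1476 - 64 = 1412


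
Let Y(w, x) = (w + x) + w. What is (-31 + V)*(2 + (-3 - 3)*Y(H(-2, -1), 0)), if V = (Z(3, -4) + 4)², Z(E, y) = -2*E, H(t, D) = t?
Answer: -702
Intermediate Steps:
V = 4 (V = (-2*3 + 4)² = (-6 + 4)² = (-2)² = 4)
Y(w, x) = x + 2*w
(-31 + V)*(2 + (-3 - 3)*Y(H(-2, -1), 0)) = (-31 + 4)*(2 + (-3 - 3)*(0 + 2*(-2))) = -27*(2 - 6*(0 - 4)) = -27*(2 - 6*(-4)) = -27*(2 + 24) = -27*26 = -702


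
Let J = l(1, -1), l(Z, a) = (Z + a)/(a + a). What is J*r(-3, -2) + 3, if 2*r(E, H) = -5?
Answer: 3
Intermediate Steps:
r(E, H) = -5/2 (r(E, H) = (1/2)*(-5) = -5/2)
l(Z, a) = (Z + a)/(2*a) (l(Z, a) = (Z + a)/((2*a)) = (Z + a)*(1/(2*a)) = (Z + a)/(2*a))
J = 0 (J = (1/2)*(1 - 1)/(-1) = (1/2)*(-1)*0 = 0)
J*r(-3, -2) + 3 = 0*(-5/2) + 3 = 0 + 3 = 3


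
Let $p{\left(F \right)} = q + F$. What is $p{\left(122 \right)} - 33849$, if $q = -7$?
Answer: $-33734$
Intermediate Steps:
$p{\left(F \right)} = -7 + F$
$p{\left(122 \right)} - 33849 = \left(-7 + 122\right) - 33849 = 115 - 33849 = -33734$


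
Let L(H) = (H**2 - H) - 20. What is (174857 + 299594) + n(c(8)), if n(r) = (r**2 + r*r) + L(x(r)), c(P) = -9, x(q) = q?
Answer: 474683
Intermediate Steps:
L(H) = -20 + H**2 - H
n(r) = -20 - r + 3*r**2 (n(r) = (r**2 + r*r) + (-20 + r**2 - r) = (r**2 + r**2) + (-20 + r**2 - r) = 2*r**2 + (-20 + r**2 - r) = -20 - r + 3*r**2)
(174857 + 299594) + n(c(8)) = (174857 + 299594) + (-20 - 1*(-9) + 3*(-9)**2) = 474451 + (-20 + 9 + 3*81) = 474451 + (-20 + 9 + 243) = 474451 + 232 = 474683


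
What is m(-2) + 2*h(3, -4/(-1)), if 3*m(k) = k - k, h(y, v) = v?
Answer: 8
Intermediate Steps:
m(k) = 0 (m(k) = (k - k)/3 = (⅓)*0 = 0)
m(-2) + 2*h(3, -4/(-1)) = 0 + 2*(-4/(-1)) = 0 + 2*(-4*(-1)) = 0 + 2*4 = 0 + 8 = 8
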